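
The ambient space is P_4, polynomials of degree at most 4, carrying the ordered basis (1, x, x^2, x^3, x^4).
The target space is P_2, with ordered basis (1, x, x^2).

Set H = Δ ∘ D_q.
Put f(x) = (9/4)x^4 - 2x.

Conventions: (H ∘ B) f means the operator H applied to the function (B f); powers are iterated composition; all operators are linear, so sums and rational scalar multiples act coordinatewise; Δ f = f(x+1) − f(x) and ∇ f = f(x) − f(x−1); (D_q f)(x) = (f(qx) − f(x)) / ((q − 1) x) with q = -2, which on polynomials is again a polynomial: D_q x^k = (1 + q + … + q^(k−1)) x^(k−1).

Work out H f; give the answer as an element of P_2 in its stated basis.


g(x) = -(135/4)x^2 - (135/4)x - 45/4

D_q f = -(45/4)x^3 - 2
Δ D_q f = -(135/4)x^2 - (135/4)x - 45/4


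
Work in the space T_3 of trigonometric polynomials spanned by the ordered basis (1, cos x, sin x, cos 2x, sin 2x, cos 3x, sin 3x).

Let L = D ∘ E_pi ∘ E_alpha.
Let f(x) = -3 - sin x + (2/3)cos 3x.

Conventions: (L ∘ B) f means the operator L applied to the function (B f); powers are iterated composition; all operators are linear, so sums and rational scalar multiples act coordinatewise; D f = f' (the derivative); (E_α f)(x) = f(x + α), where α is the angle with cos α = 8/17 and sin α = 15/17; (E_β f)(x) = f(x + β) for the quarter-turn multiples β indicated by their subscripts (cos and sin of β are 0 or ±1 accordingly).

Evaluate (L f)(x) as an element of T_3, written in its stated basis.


E_alpha f = -3 - (15/17)cos x - (8/17)sin x - (9776/14739)cos 3x + (330/4913)sin 3x
E_pi E_alpha f = -3 + (15/17)cos x + (8/17)sin x + (9776/14739)cos 3x - (330/4913)sin 3x
D E_pi E_alpha f = (8/17)cos x - (15/17)sin x - (990/4913)cos 3x - (9776/4913)sin 3x

the result is g(x) = (8/17)cos x - (15/17)sin x - (990/4913)cos 3x - (9776/4913)sin 3x


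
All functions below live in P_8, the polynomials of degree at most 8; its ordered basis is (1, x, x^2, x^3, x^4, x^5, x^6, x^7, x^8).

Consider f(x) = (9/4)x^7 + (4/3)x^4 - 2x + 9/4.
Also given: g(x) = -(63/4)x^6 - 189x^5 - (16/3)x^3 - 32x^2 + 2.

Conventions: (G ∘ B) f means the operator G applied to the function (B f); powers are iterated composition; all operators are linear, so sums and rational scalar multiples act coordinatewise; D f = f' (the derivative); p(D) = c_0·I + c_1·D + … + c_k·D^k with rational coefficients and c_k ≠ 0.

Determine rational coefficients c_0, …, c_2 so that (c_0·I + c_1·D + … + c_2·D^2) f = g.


D^0 f = (9/4)x^7 + (4/3)x^4 - 2x + 9/4
D^1 f = (63/4)x^6 + (16/3)x^3 - 2
D^2 f = (189/2)x^5 + 16x^2
matching coefficients of g against c_0 f + c_1 Df + … from the top degree down determines the c_i
solution: c_0 = 0, c_1 = -1, c_2 = -2

p(D) = -D − 2·D^2, i.e. c_0 = 0, c_1 = -1, c_2 = -2


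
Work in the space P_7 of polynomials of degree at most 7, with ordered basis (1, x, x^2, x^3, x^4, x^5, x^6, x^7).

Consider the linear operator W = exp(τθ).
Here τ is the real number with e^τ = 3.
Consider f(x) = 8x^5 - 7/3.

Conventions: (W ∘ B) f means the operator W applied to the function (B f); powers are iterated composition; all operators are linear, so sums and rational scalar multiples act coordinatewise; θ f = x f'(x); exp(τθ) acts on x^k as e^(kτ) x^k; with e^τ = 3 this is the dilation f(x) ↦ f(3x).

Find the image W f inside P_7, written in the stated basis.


the result is g(x) = 1944x^5 - 7/3

exp(τθ) x^k = e^(kτ) x^k; with e^τ = 3 this sends x^k to 3^k x^k
x^5 ↦ 243 x^5
applying this coordinatewise to f: exp(τθ) f = 1944x^5 - 7/3


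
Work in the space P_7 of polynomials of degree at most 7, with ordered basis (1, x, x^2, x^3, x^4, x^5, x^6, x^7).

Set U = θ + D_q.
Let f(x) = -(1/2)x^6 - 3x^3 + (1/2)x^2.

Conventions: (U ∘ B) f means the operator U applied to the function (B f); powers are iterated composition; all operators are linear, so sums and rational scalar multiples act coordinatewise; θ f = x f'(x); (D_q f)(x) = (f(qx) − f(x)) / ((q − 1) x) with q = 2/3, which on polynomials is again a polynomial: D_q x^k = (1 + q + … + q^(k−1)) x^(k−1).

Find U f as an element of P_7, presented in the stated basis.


g(x) = -3x^6 - (665/486)x^5 - 9x^3 - (16/3)x^2 + (5/6)x

θ f = -3x^6 - 9x^3 + x^2
D_q f = -(665/486)x^5 - (19/3)x^2 + (5/6)x
(θ + D_q) f = -3x^6 - (665/486)x^5 - 9x^3 - (16/3)x^2 + (5/6)x


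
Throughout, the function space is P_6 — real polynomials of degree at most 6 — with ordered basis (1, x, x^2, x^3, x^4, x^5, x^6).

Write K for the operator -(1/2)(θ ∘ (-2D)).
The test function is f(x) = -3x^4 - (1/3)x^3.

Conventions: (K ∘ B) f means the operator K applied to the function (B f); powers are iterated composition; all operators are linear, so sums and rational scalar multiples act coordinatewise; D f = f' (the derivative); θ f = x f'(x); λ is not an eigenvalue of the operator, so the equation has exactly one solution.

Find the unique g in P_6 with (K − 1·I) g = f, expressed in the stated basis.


the image equals g(x) = 3x^4 + (109/3)x^3 + 218x^2 + 436x

write g with unknown coordinates in the stated basis and equate coefficients in (K − 1·I) g = f
solving from the highest basis element down gives g = 3x^4 + (109/3)x^3 + 218x^2 + 436x
check: K g = 36x^3 + 218x^2 + 436x
so K g − 1·g = -3x^4 - (1/3)x^3 = f ✓


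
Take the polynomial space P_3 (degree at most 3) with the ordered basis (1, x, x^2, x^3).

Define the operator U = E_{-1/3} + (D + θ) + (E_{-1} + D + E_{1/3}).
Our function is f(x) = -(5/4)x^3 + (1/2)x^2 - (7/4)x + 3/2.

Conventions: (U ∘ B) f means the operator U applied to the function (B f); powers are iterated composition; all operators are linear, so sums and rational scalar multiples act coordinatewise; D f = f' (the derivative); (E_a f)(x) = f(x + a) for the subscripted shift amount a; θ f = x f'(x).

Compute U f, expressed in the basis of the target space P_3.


g(x) = -(15/2)x^3 - (5/4)x^2 - (127/12)x + 83/18

E_{-1/3} f = -(5/4)x^3 + (7/4)x^2 - (5/2)x + 59/27
D f = -(15/4)x^2 + x - 7/4
θ f = -(15/4)x^3 + x^2 - (7/4)x
(D + θ) f = -(15/4)x^3 - (11/4)x^2 - (3/4)x - 7/4
E_{-1} f = -(5/4)x^3 + (17/4)x^2 - (13/2)x + 5
D f = -(15/4)x^2 + x - 7/4
E_{1/3} f = -(5/4)x^3 - (3/4)x^2 - (11/6)x + 25/27
(E_{-1} + D + E_{1/3}) f = -(5/2)x^3 - (1/4)x^2 - (22/3)x + 451/108
(E_{-1/3} + (D + θ) + (E_{-1} + D + E_{1/3})) f = -(15/2)x^3 - (5/4)x^2 - (127/12)x + 83/18


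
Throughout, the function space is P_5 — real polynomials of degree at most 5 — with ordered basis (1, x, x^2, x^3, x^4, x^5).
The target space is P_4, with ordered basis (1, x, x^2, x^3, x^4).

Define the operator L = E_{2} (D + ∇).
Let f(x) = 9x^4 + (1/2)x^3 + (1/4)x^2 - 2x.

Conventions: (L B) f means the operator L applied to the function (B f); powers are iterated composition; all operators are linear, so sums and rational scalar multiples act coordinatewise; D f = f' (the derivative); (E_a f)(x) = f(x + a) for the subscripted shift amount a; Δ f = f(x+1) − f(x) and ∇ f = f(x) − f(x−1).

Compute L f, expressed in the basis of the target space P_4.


D f = 36x^3 + (3/2)x^2 + (1/2)x - 2
∇ f = 36x^3 - (105/2)x^2 + 35x - 43/4
(D + ∇) f = 72x^3 - 51x^2 + (71/2)x - 51/4
E_{2} (D + ∇) f = 72x^3 + 381x^2 + (1391/2)x + 1721/4

the image equals g(x) = 72x^3 + 381x^2 + (1391/2)x + 1721/4


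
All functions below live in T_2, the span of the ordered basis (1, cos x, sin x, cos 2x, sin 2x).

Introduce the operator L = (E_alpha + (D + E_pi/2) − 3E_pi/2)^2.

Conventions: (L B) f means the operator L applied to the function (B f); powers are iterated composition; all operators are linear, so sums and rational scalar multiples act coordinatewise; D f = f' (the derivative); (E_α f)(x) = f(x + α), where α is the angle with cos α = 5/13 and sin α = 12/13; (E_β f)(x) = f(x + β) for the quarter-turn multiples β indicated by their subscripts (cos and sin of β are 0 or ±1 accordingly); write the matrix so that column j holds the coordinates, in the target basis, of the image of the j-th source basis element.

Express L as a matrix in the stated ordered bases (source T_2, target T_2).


image of 1: 1
image of cos x: (24/169)cos x + (10/169)sin x
image of sin x: -(10/169)cos x + (24/169)sin x
image of cos 2x: -(161803/28561)cos 2x - (200604/28561)sin 2x
image of sin 2x: (200604/28561)cos 2x - (161803/28561)sin 2x
each image's coordinates form column j of the matrix

the matrix is [[1, 0, 0, 0, 0]; [0, 24/169, -10/169, 0, 0]; [0, 10/169, 24/169, 0, 0]; [0, 0, 0, -161803/28561, 200604/28561]; [0, 0, 0, -200604/28561, -161803/28561]] (rows listed top to bottom)


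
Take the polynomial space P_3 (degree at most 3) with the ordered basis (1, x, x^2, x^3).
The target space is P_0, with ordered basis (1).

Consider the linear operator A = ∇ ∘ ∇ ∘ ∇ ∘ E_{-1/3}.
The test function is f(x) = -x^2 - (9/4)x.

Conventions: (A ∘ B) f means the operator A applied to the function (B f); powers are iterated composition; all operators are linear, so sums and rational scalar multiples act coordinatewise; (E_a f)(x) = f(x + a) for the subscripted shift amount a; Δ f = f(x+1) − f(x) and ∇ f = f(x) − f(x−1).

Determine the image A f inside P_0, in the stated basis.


E_{-1/3} f = -x^2 - (19/12)x + 23/36
∇ E_{-1/3} f = -2x - 7/12
∇ ∇ E_{-1/3} f = -2
∇ (∇ ∘ ∇ ∘ E_{-1/3}) f = 0

the result is g(x) = 0


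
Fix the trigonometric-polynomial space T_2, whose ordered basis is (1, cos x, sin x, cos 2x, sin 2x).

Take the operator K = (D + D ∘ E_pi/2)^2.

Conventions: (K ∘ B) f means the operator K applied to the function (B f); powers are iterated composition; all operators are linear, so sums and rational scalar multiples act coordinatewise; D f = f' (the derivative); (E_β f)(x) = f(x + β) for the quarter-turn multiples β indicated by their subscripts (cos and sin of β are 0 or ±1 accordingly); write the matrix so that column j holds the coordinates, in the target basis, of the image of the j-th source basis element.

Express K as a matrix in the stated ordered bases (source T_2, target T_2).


image of 1: 0
image of cos x: 2sin x
image of sin x: -2cos x
image of cos 2x: 0
image of sin 2x: 0
each image's coordinates form column j of the matrix

the matrix is [[0, 0, 0, 0, 0]; [0, 0, -2, 0, 0]; [0, 2, 0, 0, 0]; [0, 0, 0, 0, 0]; [0, 0, 0, 0, 0]] (rows listed top to bottom)


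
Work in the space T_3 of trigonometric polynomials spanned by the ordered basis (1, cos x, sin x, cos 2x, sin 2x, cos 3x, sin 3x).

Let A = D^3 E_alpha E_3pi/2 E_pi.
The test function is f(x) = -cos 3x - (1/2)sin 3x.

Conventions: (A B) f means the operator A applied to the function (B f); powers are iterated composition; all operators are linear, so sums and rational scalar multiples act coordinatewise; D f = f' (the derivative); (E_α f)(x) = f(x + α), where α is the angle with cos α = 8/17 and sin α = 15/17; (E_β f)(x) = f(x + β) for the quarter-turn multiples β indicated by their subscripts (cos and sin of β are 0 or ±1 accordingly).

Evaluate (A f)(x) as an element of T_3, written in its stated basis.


E_pi f = cos 3x + (1/2)sin 3x
E_3pi/2 E_pi f = (1/2)cos 3x - sin 3x
E_alpha (E_3pi/2 E_pi) f = -(1949/4913)cos 3x + (10271/9826)sin 3x
D E_alpha (E_3pi/2 E_pi) f = (30813/9826)cos 3x + (5847/4913)sin 3x
D D E_alpha (E_3pi/2 E_pi) f = (17541/4913)cos 3x - (92439/9826)sin 3x
D D D E_alpha (E_3pi/2 E_pi) f = -(277317/9826)cos 3x - (52623/4913)sin 3x

the result is g(x) = -(277317/9826)cos 3x - (52623/4913)sin 3x


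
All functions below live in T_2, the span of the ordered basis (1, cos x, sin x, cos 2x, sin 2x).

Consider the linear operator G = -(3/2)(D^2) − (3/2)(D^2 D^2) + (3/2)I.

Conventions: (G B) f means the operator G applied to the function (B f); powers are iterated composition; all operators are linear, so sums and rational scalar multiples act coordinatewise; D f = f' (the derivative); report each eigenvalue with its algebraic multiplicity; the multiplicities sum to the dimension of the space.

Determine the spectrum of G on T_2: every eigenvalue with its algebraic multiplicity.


λ = -33/2 (multiplicity 2), λ = 3/2 (multiplicity 3)

image of 1: 3/2
image of cos x: (3/2)cos x
image of sin x: (3/2)sin x
image of cos 2x: -(33/2)cos 2x
image of sin 2x: -(33/2)sin 2x
the matrix is diagonal; its diagonal is (3/2, 3/2, 3/2, -33/2, -33/2)
for a triangular matrix the eigenvalues are the diagonal entries, with algebraic multiplicity their repetition count


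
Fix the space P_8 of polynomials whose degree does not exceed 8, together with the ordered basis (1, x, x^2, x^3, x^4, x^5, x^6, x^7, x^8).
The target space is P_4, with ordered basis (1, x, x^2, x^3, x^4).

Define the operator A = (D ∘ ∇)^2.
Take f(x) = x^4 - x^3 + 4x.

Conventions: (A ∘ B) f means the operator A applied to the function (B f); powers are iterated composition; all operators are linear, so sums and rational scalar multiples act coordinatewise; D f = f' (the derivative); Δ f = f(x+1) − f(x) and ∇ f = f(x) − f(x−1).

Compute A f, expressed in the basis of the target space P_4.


∇ f = 4x^3 - 9x^2 + 7x + 2
D ∇ f = 12x^2 - 18x + 7
∇ (D ∘ ∇) f = 24x - 30
D ∇ (D ∘ ∇) f = 24

the result is g(x) = 24


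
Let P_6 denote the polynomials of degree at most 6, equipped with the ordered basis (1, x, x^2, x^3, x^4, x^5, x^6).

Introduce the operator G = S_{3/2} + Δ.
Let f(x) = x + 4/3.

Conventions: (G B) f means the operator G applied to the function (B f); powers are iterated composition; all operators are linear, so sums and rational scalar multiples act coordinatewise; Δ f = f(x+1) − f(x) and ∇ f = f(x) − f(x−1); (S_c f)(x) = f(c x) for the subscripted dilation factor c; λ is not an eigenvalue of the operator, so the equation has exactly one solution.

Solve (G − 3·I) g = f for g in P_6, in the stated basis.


write g with unknown coordinates in the stated basis and equate coefficients in (G − 3·I) g = f
solving from the highest basis element down gives g = -(2/3)x - 1
check: G g = -x - 5/3
so G g − 3·g = x + 4/3 = f ✓

the result is g(x) = -(2/3)x - 1


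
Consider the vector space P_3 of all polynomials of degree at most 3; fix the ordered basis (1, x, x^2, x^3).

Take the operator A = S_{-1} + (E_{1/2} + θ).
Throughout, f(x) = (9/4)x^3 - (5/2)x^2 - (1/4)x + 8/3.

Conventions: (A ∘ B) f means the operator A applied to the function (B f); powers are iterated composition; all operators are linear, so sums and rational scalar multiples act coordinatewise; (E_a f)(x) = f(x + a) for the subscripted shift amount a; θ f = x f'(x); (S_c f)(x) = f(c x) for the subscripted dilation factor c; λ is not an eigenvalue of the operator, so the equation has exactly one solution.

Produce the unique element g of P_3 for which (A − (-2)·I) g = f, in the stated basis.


write g with unknown coordinates in the stated basis and equate coefficients in (A − (-2)·I) g = f
solving from the highest basis element down gives g = (9/20)x^3 - (127/240)x^2 - (7/360)x + 7927/11520
check: A g = (27/20)x^3 - (173/120)x^2 - (19/90)x + 7433/5760
so A g − (-2)·g = (9/4)x^3 - (5/2)x^2 - (1/4)x + 8/3 = f ✓

g(x) = (9/20)x^3 - (127/240)x^2 - (7/360)x + 7927/11520


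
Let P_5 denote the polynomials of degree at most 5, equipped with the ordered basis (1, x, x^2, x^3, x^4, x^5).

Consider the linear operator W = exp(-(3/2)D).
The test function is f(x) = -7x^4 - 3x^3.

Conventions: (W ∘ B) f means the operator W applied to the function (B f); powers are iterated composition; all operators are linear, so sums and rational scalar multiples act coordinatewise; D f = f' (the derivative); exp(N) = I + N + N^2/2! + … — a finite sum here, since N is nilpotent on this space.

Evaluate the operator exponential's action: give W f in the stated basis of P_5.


order-1 term: 42x^3 + (27/2)x^2
order-2 term: -(189/2)x^2 - (81/4)x
order-3 term: (189/2)x + 81/8
order-4 term: -567/16
the series for exp(-(3/2)D) f terminates at order 4
exp(-(3/2)D) f = -7x^4 + 39x^3 - 81x^2 + (297/4)x - 405/16

the result is g(x) = -7x^4 + 39x^3 - 81x^2 + (297/4)x - 405/16


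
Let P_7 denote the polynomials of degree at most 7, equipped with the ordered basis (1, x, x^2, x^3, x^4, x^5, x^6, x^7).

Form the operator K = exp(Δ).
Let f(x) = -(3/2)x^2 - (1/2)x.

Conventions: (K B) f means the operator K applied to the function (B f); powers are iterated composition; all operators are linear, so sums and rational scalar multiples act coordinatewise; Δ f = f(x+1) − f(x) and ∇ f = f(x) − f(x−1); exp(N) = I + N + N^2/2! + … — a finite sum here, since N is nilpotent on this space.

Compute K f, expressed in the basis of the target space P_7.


g(x) = -(3/2)x^2 - (7/2)x - 7/2

order-1 term: -3x - 2
order-2 term: -3/2
the series for exp(Δ) f terminates at order 2
exp(Δ) f = -(3/2)x^2 - (7/2)x - 7/2


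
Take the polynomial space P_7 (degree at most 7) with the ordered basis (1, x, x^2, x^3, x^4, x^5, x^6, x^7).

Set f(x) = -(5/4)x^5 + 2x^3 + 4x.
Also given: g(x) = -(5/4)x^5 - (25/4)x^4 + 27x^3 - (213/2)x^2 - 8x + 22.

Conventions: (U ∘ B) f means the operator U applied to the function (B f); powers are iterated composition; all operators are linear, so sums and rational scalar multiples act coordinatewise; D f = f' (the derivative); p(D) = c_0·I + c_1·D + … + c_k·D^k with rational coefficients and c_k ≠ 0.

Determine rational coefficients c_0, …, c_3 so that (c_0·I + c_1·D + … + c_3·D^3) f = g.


c_0 = 1, c_1 = 1, c_2 = -1, c_3 = 3/2

D^0 f = -(5/4)x^5 + 2x^3 + 4x
D^1 f = -(25/4)x^4 + 6x^2 + 4
D^2 f = -25x^3 + 12x
D^3 f = -75x^2 + 12
matching coefficients of g against c_0 f + c_1 Df + … from the top degree down determines the c_i
solution: c_0 = 1, c_1 = 1, c_2 = -1, c_3 = 3/2


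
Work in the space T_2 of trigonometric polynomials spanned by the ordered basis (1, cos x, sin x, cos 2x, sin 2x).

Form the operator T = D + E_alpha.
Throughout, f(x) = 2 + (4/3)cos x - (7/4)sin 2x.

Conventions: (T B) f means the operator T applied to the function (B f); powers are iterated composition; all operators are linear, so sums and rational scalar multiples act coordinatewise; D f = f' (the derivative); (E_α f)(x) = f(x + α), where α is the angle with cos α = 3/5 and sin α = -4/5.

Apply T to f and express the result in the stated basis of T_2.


the result is g(x) = 2 + (4/5)cos x - (4/15)sin x - (91/50)cos 2x + (49/100)sin 2x

D f = -(4/3)sin x - (7/2)cos 2x
E_alpha f = 2 + (4/5)cos x + (16/15)sin x + (42/25)cos 2x + (49/100)sin 2x
(D + E_alpha) f = 2 + (4/5)cos x - (4/15)sin x - (91/50)cos 2x + (49/100)sin 2x


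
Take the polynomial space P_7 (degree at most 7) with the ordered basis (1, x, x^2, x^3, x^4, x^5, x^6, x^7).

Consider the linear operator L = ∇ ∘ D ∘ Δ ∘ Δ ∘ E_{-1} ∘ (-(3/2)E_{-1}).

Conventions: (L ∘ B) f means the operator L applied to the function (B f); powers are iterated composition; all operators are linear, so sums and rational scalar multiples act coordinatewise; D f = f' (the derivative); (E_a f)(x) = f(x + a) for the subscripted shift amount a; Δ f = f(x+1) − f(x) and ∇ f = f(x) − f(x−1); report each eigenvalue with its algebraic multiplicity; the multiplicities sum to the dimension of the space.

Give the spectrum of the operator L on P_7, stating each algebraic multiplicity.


image of 1: 0
image of x: 0
image of x^2: 0
image of x^3: 0
image of x^4: -36
image of x^5: -180x + 270
image of x^6: -540x^2 + 1620x - 1350
image of x^7: -1260x^3 + 5670x^2 - 9450x + 5670
the matrix is upper triangular; its diagonal is (0, 0, 0, 0, 0, 0, 0, 0)
for a triangular matrix the eigenvalues are the diagonal entries, with algebraic multiplicity their repetition count

λ = 0 (multiplicity 8)


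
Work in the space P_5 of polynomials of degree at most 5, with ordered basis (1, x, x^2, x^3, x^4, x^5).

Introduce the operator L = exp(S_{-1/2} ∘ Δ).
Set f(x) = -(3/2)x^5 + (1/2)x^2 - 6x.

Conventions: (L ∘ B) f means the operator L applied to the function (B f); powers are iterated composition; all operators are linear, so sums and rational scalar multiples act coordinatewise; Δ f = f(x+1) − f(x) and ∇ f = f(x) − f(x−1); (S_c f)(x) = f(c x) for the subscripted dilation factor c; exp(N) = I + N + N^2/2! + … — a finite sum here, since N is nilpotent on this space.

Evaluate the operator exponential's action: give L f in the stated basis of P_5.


order-1 term: -(15/32)x^4 + (15/8)x^3 - (15/4)x^2 + (13/4)x - 7
order-2 term: (15/128)x^3 + (45/128)x^2 + (15/16)x + 29/64
order-3 term: (15/512)x^2 - (45/256)x + 15/32
order-4 term: -(15/2048)x - 75/2048
order-5 term: -3/2048
the series for exp(S_{-1/2} ∘ Δ) f terminates at order 5
exp(S_{-1/2} ∘ Δ) f = -(3/2)x^5 - (15/32)x^4 + (255/128)x^3 - (1469/512)x^2 - (4087/2048)x - 6263/1024

the result is g(x) = -(3/2)x^5 - (15/32)x^4 + (255/128)x^3 - (1469/512)x^2 - (4087/2048)x - 6263/1024


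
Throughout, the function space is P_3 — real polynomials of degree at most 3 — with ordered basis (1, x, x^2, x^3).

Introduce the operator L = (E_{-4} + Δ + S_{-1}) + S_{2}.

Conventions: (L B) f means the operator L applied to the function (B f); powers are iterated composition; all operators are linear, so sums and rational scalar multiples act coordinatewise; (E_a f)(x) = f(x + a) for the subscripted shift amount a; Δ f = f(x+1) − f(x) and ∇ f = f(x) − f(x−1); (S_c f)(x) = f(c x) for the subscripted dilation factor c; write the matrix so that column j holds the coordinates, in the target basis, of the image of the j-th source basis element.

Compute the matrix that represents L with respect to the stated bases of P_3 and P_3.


image of 1: 3
image of x: 2x - 3
image of x^2: 6x^2 - 6x + 17
image of x^3: 8x^3 - 9x^2 + 51x - 63
each image's coordinates form column j of the matrix

the matrix is [[3, -3, 17, -63]; [0, 2, -6, 51]; [0, 0, 6, -9]; [0, 0, 0, 8]] (rows listed top to bottom)


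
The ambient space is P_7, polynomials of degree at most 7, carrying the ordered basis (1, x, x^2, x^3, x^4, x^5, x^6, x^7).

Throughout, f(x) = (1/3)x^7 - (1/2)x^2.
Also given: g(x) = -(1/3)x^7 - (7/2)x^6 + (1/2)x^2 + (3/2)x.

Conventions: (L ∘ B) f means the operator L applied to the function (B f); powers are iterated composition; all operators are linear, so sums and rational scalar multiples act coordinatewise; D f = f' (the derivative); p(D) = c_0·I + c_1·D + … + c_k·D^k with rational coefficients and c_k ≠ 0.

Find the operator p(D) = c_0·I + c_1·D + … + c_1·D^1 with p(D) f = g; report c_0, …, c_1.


D^0 f = (1/3)x^7 - (1/2)x^2
D^1 f = (7/3)x^6 - x
matching coefficients of g against c_0 f + c_1 Df + … from the top degree down determines the c_i
solution: c_0 = -1, c_1 = -3/2

c_0 = -1, c_1 = -3/2


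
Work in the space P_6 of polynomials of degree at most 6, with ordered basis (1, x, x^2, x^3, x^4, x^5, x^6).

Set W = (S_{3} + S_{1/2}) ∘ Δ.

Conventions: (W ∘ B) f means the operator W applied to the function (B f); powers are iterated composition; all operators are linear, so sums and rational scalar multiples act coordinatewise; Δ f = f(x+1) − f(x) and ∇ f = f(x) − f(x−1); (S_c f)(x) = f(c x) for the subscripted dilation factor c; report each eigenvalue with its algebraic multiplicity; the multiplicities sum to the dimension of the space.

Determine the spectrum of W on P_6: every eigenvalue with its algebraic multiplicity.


λ = 0 (multiplicity 7)

image of 1: 0
image of x: 2
image of x^2: 7x + 2
image of x^3: (111/4)x^2 + (21/2)x + 2
image of x^4: (217/2)x^3 + (111/2)x^2 + 14x + 2
image of x^5: (6485/16)x^4 + (1085/4)x^3 + (185/2)x^2 + (35/2)x + 2
image of x^6: (23331/16)x^5 + (19455/16)x^4 + (1085/2)x^3 + (555/4)x^2 + 21x + 2
the matrix is upper triangular; its diagonal is (0, 0, 0, 0, 0, 0, 0)
for a triangular matrix the eigenvalues are the diagonal entries, with algebraic multiplicity their repetition count


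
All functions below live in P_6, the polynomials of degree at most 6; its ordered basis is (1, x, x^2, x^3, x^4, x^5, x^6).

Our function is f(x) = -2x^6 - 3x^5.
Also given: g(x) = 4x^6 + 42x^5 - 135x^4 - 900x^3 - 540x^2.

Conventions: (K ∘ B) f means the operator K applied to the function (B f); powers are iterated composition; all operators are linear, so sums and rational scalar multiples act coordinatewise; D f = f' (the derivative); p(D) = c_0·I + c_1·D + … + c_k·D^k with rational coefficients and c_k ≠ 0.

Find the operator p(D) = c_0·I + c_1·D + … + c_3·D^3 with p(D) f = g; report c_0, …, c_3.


D^0 f = -2x^6 - 3x^5
D^1 f = -12x^5 - 15x^4
D^2 f = -60x^4 - 60x^3
D^3 f = -240x^3 - 180x^2
matching coefficients of g against c_0 f + c_1 Df + … from the top degree down determines the c_i
solution: c_0 = -2, c_1 = -3, c_2 = 3, c_3 = 3

p(D) = -2·I − 3·D + 3·D^2 + 3·D^3, i.e. c_0 = -2, c_1 = -3, c_2 = 3, c_3 = 3


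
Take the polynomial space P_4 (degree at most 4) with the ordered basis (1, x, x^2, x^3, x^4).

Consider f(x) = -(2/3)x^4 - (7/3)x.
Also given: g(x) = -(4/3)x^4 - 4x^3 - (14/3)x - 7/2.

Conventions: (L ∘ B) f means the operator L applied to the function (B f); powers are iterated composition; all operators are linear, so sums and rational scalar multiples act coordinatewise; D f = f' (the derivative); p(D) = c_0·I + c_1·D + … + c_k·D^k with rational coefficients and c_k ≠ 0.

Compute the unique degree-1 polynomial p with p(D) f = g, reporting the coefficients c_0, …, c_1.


D^0 f = -(2/3)x^4 - (7/3)x
D^1 f = -(8/3)x^3 - 7/3
matching coefficients of g against c_0 f + c_1 Df + … from the top degree down determines the c_i
solution: c_0 = 2, c_1 = 3/2

c_0 = 2, c_1 = 3/2


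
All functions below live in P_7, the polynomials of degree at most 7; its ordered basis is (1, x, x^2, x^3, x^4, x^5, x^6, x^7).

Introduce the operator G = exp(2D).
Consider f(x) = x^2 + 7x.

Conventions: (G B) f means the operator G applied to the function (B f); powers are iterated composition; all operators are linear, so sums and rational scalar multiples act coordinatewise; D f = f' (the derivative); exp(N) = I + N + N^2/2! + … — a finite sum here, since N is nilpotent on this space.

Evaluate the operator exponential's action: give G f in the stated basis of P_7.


order-1 term: 4x + 14
order-2 term: 4
the series for exp(2D) f terminates at order 2
exp(2D) f = x^2 + 11x + 18

g(x) = x^2 + 11x + 18


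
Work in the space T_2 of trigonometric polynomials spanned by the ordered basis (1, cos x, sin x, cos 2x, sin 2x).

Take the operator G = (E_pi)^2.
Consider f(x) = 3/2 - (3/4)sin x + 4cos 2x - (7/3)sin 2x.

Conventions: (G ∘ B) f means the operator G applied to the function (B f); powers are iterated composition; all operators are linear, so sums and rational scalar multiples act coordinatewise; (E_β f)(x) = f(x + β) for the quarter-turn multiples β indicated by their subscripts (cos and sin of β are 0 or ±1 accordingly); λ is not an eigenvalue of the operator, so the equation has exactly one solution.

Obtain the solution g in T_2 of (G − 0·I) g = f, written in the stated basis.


g(x) = 3/2 - (3/4)sin x + 4cos 2x - (7/3)sin 2x

write g with unknown coordinates in the stated basis and equate coefficients in (G − 0·I) g = f
solving from the highest basis element down gives g = 3/2 - (3/4)sin x + 4cos 2x - (7/3)sin 2x
check: G g = 3/2 - (3/4)sin x + 4cos 2x - (7/3)sin 2x
so G g − 0·g = 3/2 - (3/4)sin x + 4cos 2x - (7/3)sin 2x = f ✓


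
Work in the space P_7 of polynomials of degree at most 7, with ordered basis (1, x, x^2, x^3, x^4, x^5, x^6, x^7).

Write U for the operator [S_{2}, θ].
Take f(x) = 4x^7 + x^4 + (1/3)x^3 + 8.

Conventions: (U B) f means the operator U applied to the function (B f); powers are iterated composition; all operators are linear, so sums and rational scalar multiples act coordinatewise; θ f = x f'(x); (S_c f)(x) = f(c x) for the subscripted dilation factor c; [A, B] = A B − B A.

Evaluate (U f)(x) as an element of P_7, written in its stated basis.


θ f = 28x^7 + 4x^4 + x^3
S_{2} θ f = 3584x^7 + 64x^4 + 8x^3
S_{2} f = 512x^7 + 16x^4 + (8/3)x^3 + 8
θ S_{2} f = 3584x^7 + 64x^4 + 8x^3
[S_{2}, θ] f = 0

the image equals g(x) = 0


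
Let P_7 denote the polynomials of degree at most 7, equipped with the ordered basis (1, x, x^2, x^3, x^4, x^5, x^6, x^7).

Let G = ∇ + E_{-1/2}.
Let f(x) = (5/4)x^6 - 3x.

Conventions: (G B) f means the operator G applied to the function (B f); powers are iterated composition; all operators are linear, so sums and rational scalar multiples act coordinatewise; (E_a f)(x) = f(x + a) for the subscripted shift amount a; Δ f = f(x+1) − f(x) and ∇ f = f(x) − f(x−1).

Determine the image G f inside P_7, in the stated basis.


the result is g(x) = (5/4)x^6 + (15/4)x^5 - (225/16)x^4 + (175/8)x^3 - (1125/64)x^2 + (273/64)x - 699/256

∇ f = (15/2)x^5 - (75/4)x^4 + 25x^3 - (75/4)x^2 + (15/2)x - 17/4
E_{-1/2} f = (5/4)x^6 - (15/4)x^5 + (75/16)x^4 - (25/8)x^3 + (75/64)x^2 - (207/64)x + 389/256
(∇ + E_{-1/2}) f = (5/4)x^6 + (15/4)x^5 - (225/16)x^4 + (175/8)x^3 - (1125/64)x^2 + (273/64)x - 699/256


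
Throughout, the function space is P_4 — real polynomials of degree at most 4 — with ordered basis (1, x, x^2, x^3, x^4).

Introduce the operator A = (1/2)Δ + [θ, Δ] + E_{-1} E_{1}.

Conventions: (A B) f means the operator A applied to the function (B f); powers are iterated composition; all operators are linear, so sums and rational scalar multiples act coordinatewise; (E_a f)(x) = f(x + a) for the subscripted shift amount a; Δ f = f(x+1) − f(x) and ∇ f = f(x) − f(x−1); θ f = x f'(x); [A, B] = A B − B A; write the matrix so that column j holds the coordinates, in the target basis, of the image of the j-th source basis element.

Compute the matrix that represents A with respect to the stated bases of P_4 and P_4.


the matrix is [[1, -1/2, -3/2, -5/2, -7/2]; [0, 1, -1, -9/2, -10]; [0, 0, 1, -3/2, -9]; [0, 0, 0, 1, -2]; [0, 0, 0, 0, 1]] (rows listed top to bottom)

image of 1: 1
image of x: x - 1/2
image of x^2: x^2 - x - 3/2
image of x^3: x^3 - (3/2)x^2 - (9/2)x - 5/2
image of x^4: x^4 - 2x^3 - 9x^2 - 10x - 7/2
each image's coordinates form column j of the matrix


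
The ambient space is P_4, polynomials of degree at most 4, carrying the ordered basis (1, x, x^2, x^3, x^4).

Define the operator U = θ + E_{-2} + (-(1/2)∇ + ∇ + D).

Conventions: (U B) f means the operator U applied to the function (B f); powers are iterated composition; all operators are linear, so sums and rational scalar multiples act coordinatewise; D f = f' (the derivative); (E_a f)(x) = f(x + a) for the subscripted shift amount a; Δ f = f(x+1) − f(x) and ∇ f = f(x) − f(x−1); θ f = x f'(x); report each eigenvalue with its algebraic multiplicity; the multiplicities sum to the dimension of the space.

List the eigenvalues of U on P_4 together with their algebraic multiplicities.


λ = 1 (multiplicity 1), λ = 2 (multiplicity 1), λ = 3 (multiplicity 1), λ = 4 (multiplicity 1), λ = 5 (multiplicity 1)

image of 1: 1
image of x: 2x - 1/2
image of x^2: 3x^2 - x + 7/2
image of x^3: 4x^3 - (3/2)x^2 + (21/2)x - 15/2
image of x^4: 5x^4 - 2x^3 + 21x^2 - 30x + 31/2
the matrix is upper triangular; its diagonal is (1, 2, 3, 4, 5)
for a triangular matrix the eigenvalues are the diagonal entries, with algebraic multiplicity their repetition count


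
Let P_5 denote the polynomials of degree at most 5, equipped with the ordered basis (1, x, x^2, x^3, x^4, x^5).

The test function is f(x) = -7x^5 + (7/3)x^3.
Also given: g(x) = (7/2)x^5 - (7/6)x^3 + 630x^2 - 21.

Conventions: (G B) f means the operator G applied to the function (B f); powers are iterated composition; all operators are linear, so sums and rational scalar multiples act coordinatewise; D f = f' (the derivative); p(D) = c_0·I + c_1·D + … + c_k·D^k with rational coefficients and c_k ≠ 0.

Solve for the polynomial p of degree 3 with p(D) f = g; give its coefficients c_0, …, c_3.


c_0 = -1/2, c_1 = 0, c_2 = 0, c_3 = -3/2

D^0 f = -7x^5 + (7/3)x^3
D^1 f = -35x^4 + 7x^2
D^2 f = -140x^3 + 14x
D^3 f = -420x^2 + 14
matching coefficients of g against c_0 f + c_1 Df + … from the top degree down determines the c_i
solution: c_0 = -1/2, c_1 = 0, c_2 = 0, c_3 = -3/2


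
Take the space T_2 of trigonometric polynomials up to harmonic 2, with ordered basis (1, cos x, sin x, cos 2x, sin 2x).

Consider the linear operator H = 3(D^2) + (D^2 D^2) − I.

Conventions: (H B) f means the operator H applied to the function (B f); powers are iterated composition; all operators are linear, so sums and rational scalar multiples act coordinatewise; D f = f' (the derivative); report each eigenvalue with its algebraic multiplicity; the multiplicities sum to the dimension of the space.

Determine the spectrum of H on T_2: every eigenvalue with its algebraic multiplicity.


image of 1: -1
image of cos x: -3cos x
image of sin x: -3sin x
image of cos 2x: 3cos 2x
image of sin 2x: 3sin 2x
the matrix is diagonal; its diagonal is (-1, -3, -3, 3, 3)
for a triangular matrix the eigenvalues are the diagonal entries, with algebraic multiplicity their repetition count

λ = -3 (multiplicity 2), λ = -1 (multiplicity 1), λ = 3 (multiplicity 2)


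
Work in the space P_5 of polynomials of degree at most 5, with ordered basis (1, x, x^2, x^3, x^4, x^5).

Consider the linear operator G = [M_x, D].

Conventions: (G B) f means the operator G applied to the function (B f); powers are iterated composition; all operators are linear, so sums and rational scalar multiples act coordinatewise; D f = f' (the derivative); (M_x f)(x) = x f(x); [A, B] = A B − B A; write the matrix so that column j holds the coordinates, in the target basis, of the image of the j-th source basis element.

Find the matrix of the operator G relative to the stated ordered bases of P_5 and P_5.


the matrix is [[-1, 0, 0, 0, 0, 0]; [0, -1, 0, 0, 0, 0]; [0, 0, -1, 0, 0, 0]; [0, 0, 0, -1, 0, 0]; [0, 0, 0, 0, -1, 0]; [0, 0, 0, 0, 0, -1]] (rows listed top to bottom)

image of 1: -1
image of x: -x
image of x^2: -x^2
image of x^3: -x^3
image of x^4: -x^4
image of x^5: -x^5
each image's coordinates form column j of the matrix


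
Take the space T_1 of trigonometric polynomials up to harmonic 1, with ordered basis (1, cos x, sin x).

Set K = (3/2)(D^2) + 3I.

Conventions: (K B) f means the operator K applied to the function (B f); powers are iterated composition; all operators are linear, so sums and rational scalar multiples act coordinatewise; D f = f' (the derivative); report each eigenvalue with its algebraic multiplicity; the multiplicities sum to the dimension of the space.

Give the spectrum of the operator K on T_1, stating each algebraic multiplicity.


λ = 3/2 (multiplicity 2), λ = 3 (multiplicity 1)

image of 1: 3
image of cos x: (3/2)cos x
image of sin x: (3/2)sin x
the matrix is diagonal; its diagonal is (3, 3/2, 3/2)
for a triangular matrix the eigenvalues are the diagonal entries, with algebraic multiplicity their repetition count


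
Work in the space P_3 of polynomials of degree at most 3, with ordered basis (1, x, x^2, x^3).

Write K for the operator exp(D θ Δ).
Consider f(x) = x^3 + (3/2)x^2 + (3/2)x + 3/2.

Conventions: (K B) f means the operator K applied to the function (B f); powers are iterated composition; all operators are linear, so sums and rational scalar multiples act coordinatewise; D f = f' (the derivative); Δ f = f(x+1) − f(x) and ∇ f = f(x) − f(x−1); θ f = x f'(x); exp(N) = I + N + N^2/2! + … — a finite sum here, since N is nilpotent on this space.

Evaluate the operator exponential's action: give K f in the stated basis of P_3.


order-1 term: 12x + 6
the series for exp(D θ Δ) f terminates at order 1
exp(D θ Δ) f = x^3 + (3/2)x^2 + (27/2)x + 15/2

the result is g(x) = x^3 + (3/2)x^2 + (27/2)x + 15/2


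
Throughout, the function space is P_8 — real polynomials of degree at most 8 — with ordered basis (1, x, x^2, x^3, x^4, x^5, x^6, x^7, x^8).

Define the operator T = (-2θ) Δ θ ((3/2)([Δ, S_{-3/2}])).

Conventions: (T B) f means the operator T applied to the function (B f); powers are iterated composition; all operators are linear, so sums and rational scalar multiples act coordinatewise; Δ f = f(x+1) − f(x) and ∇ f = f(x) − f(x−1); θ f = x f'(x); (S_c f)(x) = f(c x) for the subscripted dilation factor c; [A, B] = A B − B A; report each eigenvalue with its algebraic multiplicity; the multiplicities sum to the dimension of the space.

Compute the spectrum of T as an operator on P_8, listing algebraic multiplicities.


image of 1: 0
image of x: 0
image of x^2: 0
image of x^3: (405/2)x
image of x^4: -(3645/2)x^2 - (4455/4)x
image of x^5: (18225/2)x^3 + (91125/8)x^2 + (85725/16)x
image of x^6: -(273375/8)x^4 - (1038825/16)x^3 - (127575/2)x^2 - (726975/32)x
image of x^7: (3444525/32)x^5 + (8802675/32)x^4 + (26663175/64)x^3 + (19518975/64)x^2 + (2928555/32)x
image of x^8: -(4822335/16)x^6 - (31000725/32)x^5 - (15946875/8)x^4 - (71314425/32)x^3 - (21917385/16)x^2 - (11316375/32)x
the matrix is upper triangular; its diagonal is (0, 0, 0, 0, 0, 0, 0, 0, 0)
for a triangular matrix the eigenvalues are the diagonal entries, with algebraic multiplicity their repetition count

λ = 0 (multiplicity 9)


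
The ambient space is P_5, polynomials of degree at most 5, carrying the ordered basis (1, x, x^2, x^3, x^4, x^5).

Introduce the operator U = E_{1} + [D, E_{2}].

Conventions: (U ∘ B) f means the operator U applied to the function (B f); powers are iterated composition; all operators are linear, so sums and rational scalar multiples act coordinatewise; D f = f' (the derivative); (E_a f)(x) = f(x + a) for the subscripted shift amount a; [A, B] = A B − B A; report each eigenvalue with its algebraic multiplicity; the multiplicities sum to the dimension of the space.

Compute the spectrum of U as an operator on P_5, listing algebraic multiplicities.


λ = 1 (multiplicity 6)

image of 1: 1
image of x: x + 1
image of x^2: x^2 + 2x + 1
image of x^3: x^3 + 3x^2 + 3x + 1
image of x^4: x^4 + 4x^3 + 6x^2 + 4x + 1
image of x^5: x^5 + 5x^4 + 10x^3 + 10x^2 + 5x + 1
the matrix is upper triangular; its diagonal is (1, 1, 1, 1, 1, 1)
for a triangular matrix the eigenvalues are the diagonal entries, with algebraic multiplicity their repetition count


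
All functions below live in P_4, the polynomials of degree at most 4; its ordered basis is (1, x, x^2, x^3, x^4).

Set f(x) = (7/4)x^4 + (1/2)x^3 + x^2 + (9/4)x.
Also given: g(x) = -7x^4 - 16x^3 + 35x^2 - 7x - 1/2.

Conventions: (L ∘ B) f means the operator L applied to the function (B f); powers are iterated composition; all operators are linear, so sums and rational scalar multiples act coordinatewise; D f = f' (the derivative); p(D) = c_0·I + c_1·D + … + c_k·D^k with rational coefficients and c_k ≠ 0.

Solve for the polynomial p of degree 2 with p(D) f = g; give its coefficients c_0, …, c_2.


p(D) = -4·I − 2·D + 2·D^2, i.e. c_0 = -4, c_1 = -2, c_2 = 2

D^0 f = (7/4)x^4 + (1/2)x^3 + x^2 + (9/4)x
D^1 f = 7x^3 + (3/2)x^2 + 2x + 9/4
D^2 f = 21x^2 + 3x + 2
matching coefficients of g against c_0 f + c_1 Df + … from the top degree down determines the c_i
solution: c_0 = -4, c_1 = -2, c_2 = 2


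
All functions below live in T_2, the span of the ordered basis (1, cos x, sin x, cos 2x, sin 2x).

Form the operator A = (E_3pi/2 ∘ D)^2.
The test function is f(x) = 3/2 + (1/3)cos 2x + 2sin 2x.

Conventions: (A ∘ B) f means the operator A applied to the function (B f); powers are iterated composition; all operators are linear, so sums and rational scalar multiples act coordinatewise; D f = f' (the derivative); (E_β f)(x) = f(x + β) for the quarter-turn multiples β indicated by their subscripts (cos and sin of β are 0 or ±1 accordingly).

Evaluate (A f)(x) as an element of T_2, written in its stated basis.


the result is g(x) = -(4/3)cos 2x - 8sin 2x

D f = 4cos 2x - (2/3)sin 2x
E_3pi/2 D f = -4cos 2x + (2/3)sin 2x
D (E_3pi/2 ∘ D) f = (4/3)cos 2x + 8sin 2x
E_3pi/2 D (E_3pi/2 ∘ D) f = -(4/3)cos 2x - 8sin 2x


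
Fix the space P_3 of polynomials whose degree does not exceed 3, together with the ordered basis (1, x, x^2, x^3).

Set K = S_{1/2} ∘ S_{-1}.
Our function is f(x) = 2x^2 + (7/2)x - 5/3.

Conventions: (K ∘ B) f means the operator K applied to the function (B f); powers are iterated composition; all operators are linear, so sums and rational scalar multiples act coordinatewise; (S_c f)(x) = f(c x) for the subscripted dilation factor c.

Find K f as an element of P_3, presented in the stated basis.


S_{-1} f = 2x^2 - (7/2)x - 5/3
S_{1/2} S_{-1} f = (1/2)x^2 - (7/4)x - 5/3

g(x) = (1/2)x^2 - (7/4)x - 5/3
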